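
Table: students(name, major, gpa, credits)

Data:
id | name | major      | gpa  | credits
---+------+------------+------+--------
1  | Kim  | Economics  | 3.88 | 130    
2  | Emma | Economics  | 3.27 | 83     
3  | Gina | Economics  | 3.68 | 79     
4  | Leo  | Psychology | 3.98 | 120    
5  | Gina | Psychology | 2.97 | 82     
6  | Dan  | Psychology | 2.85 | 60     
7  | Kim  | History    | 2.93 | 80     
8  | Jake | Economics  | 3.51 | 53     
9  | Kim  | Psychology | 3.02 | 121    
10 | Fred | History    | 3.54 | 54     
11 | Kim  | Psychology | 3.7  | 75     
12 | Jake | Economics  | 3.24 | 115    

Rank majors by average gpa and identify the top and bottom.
SELECT major, AVG(gpa)
FROM students
GROUP BY major
ORDER BY AVG(gpa)

All groups:
  History: 3.24
  Psychology: 3.30
  Economics: 3.52

Highest: Economics (3.52)
Lowest: History (3.24)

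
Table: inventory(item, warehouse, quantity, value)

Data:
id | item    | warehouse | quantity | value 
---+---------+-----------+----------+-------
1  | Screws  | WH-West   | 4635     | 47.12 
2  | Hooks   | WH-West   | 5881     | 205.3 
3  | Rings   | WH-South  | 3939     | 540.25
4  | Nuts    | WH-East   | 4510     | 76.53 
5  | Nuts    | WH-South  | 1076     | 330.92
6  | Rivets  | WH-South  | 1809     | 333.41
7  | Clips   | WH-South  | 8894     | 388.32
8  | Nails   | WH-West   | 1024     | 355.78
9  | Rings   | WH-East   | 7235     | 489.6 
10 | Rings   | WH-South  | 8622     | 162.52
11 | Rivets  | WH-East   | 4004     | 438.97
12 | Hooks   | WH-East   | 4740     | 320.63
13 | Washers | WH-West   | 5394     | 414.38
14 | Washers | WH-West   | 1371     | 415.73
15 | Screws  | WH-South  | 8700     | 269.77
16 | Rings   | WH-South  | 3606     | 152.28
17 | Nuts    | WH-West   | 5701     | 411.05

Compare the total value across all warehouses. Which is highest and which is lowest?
SELECT warehouse, SUM(value)
FROM inventory
GROUP BY warehouse
ORDER BY SUM(value)

All groups:
  WH-East: 1325.73
  WH-West: 1849.36
  WH-South: 2177.47

Highest: WH-South (2177.47)
Lowest: WH-East (1325.73)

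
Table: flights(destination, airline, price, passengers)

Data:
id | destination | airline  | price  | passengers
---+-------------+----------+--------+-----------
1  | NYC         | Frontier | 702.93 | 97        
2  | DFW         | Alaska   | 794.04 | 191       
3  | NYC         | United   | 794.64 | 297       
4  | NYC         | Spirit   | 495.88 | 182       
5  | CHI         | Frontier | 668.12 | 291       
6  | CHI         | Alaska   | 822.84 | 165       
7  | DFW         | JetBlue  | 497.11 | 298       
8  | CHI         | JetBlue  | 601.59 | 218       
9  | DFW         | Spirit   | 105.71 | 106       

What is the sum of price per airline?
SELECT airline, SUM(price) as result
FROM flights
GROUP BY airline

Result:
  Alaska: 1616.88
  Frontier: 1371.05
  JetBlue: 1098.70
  Spirit: 601.59
  United: 794.64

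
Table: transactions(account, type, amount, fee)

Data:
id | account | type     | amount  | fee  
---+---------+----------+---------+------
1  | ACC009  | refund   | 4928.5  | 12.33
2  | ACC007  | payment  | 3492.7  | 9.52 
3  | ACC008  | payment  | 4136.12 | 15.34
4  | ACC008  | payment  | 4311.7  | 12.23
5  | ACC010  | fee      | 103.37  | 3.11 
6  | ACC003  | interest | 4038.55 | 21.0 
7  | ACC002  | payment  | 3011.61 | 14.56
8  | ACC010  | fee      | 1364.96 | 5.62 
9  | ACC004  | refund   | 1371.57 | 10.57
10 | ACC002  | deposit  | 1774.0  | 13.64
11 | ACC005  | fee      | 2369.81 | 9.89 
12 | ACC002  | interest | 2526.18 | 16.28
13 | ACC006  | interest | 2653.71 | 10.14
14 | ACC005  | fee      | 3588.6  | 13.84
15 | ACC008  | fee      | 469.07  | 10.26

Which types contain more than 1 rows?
SELECT type, COUNT(*) as cnt
FROM transactions
GROUP BY type
HAVING COUNT(*) > 1

Result:
  fee: 5
  interest: 3
  payment: 4
  refund: 2

Note: HAVING filters groups after aggregation, WHERE filters rows before.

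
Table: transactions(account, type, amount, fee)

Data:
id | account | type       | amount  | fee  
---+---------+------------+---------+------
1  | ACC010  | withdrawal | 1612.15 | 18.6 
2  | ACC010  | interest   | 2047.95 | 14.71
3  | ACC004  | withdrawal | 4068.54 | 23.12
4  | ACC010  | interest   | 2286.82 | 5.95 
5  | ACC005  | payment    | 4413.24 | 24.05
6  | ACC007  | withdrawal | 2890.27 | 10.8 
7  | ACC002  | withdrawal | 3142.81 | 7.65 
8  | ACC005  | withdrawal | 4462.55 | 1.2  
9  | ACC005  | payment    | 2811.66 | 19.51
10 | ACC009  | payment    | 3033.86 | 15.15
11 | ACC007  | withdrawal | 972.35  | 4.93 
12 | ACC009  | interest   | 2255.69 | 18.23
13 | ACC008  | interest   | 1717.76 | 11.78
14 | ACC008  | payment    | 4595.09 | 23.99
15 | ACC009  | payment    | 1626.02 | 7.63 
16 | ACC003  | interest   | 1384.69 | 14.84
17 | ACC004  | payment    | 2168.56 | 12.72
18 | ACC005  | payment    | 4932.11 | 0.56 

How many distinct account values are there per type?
SELECT type, COUNT(DISTINCT account)
FROM transactions
GROUP BY type

Result:
  interest: 4 distinct
  payment: 4 distinct
  withdrawal: 5 distinct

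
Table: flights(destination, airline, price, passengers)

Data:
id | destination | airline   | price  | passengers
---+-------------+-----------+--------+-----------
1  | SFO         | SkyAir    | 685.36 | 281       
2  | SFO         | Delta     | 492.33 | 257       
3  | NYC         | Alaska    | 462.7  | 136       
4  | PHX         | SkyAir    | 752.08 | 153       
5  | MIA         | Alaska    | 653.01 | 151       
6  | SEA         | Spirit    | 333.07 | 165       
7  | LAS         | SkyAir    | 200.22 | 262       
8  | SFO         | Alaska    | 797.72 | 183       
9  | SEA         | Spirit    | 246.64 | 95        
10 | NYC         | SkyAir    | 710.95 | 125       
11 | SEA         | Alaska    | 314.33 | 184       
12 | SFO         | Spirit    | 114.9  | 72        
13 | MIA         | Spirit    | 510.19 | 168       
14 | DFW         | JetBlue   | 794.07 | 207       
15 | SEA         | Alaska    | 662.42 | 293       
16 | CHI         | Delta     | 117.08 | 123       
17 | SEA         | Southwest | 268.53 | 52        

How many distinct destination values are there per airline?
SELECT airline, COUNT(DISTINCT destination)
FROM flights
GROUP BY airline

Result:
  Alaska: 4 distinct
  Delta: 2 distinct
  JetBlue: 1 distinct
  SkyAir: 4 distinct
  Southwest: 1 distinct
  Spirit: 3 distinct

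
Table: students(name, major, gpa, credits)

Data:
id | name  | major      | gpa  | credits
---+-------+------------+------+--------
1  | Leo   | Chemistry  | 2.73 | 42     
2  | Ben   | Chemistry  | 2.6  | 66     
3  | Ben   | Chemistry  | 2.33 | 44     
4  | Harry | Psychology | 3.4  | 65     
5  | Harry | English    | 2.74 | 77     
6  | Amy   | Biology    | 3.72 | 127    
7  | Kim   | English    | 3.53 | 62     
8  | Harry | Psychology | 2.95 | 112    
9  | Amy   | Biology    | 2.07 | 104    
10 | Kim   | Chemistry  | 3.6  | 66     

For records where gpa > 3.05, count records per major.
SELECT major, COUNT(*)
FROM students
WHERE gpa > 3.05
GROUP BY major

Note: WHERE filters rows before grouping.

Result:
  Biology: 1
  Chemistry: 1
  English: 1
  Psychology: 1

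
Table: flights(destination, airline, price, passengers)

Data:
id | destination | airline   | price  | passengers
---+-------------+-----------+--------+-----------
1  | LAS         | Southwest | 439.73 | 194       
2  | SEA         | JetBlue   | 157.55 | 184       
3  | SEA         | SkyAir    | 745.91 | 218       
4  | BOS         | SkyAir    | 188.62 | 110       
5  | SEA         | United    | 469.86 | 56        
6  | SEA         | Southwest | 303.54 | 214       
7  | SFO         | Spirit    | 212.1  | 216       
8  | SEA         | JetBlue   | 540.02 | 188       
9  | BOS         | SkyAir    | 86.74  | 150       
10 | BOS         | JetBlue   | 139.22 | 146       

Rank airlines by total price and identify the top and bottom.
SELECT airline, SUM(price)
FROM flights
GROUP BY airline
ORDER BY SUM(price)

All groups:
  Spirit: 212.10
  United: 469.86
  Southwest: 743.27
  JetBlue: 836.79
  SkyAir: 1021.27

Highest: SkyAir (1021.27)
Lowest: Spirit (212.10)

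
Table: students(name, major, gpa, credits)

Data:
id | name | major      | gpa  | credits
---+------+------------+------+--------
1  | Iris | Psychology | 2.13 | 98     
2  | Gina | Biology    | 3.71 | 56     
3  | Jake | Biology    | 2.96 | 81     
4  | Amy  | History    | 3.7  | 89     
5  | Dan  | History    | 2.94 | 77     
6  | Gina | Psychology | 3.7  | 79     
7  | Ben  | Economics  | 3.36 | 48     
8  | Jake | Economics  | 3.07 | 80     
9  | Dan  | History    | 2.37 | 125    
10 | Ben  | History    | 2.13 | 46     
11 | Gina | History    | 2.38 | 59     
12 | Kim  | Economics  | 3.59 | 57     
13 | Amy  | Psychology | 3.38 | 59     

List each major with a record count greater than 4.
SELECT major, COUNT(*) as cnt
FROM students
GROUP BY major
HAVING COUNT(*) > 4

Result:
  History: 5

Note: HAVING filters groups after aggregation, WHERE filters rows before.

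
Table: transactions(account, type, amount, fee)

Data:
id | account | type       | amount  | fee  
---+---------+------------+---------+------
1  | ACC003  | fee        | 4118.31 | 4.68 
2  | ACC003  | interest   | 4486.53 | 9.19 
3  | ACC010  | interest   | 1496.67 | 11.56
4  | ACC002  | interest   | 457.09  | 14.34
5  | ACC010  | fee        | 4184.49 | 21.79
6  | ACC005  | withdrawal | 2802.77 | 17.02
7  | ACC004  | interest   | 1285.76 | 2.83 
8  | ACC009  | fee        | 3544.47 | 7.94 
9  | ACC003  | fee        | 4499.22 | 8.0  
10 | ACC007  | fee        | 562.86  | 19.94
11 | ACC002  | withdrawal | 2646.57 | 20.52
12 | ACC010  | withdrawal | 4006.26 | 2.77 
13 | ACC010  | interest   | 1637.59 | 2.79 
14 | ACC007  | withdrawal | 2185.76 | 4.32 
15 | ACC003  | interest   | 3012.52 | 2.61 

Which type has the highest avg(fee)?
SELECT type, AVG(fee) as val
FROM transactions
GROUP BY type
ORDER BY val DESC
LIMIT 1

Result: fee with avg(fee) = 12.47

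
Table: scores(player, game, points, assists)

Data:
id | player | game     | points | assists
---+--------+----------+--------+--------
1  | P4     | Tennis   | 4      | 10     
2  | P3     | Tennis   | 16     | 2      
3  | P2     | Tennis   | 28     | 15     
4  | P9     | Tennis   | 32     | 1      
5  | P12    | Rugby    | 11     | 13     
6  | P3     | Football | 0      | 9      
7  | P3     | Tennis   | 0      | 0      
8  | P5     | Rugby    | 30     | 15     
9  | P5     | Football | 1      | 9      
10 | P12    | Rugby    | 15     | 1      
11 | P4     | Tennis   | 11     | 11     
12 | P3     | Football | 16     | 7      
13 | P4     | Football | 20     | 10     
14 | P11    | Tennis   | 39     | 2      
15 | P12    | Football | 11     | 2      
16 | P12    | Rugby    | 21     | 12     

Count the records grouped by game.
SELECT game, COUNT(*) as count
FROM scores
GROUP BY game

Result:
  Football: 5
  Rugby: 4
  Tennis: 7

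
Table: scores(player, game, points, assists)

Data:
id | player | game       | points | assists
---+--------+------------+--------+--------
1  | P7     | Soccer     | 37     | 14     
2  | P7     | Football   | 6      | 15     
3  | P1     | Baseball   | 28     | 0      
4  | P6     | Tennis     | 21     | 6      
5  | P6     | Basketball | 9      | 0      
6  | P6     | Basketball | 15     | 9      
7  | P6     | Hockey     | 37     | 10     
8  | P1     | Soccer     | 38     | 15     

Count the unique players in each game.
SELECT game, COUNT(DISTINCT player)
FROM scores
GROUP BY game

Result:
  Baseball: 1 distinct
  Basketball: 1 distinct
  Football: 1 distinct
  Hockey: 1 distinct
  Soccer: 2 distinct
  Tennis: 1 distinct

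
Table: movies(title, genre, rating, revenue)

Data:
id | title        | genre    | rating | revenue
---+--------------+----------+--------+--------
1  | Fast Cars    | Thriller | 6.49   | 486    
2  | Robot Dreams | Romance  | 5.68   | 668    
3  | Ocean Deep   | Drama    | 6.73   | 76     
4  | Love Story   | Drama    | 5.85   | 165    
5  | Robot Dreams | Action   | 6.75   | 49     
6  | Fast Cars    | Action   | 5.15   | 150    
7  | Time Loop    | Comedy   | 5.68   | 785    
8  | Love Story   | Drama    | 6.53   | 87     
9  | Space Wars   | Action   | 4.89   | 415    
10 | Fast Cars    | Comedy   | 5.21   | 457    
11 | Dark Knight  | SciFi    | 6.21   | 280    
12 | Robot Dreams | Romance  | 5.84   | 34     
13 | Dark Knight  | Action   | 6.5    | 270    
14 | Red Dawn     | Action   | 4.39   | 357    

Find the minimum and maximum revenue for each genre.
SELECT genre, MIN(revenue), MAX(revenue)
FROM movies
GROUP BY genre

Result:
  Action: min=49, max=415
  Comedy: min=457, max=785
  Drama: min=76, max=165
  Romance: min=34, max=668
  SciFi: min=280, max=280
  Thriller: min=486, max=486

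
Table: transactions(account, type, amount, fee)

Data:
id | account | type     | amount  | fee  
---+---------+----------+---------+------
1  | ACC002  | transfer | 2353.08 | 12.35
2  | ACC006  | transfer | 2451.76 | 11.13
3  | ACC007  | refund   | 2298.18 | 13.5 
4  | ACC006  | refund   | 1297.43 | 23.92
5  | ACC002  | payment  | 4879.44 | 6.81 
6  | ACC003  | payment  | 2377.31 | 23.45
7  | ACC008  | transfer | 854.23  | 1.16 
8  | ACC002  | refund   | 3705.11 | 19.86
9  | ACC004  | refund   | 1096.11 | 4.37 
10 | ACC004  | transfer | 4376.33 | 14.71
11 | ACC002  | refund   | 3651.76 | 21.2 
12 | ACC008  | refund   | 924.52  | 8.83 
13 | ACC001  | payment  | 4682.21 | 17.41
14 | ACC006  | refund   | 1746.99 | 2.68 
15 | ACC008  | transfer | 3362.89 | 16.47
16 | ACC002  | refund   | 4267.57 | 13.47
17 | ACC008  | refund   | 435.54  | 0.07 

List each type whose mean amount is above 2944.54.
SELECT type, AVG(amount)
FROM transactions
GROUP BY type
HAVING AVG(amount) > 2944.54

Result:
  payment: avg=3979.65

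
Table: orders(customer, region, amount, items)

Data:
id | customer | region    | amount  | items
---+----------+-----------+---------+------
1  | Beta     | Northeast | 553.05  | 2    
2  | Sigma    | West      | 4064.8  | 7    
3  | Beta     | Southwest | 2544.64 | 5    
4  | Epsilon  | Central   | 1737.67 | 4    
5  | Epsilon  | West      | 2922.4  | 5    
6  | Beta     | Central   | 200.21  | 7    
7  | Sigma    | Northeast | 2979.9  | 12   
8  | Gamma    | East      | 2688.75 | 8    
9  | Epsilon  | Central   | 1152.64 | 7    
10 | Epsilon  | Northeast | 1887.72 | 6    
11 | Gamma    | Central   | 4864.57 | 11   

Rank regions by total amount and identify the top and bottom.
SELECT region, SUM(amount)
FROM orders
GROUP BY region
ORDER BY SUM(amount)

All groups:
  Southwest: 2544.64
  East: 2688.75
  Northeast: 5420.67
  West: 6987.20
  Central: 7955.09

Highest: Central (7955.09)
Lowest: Southwest (2544.64)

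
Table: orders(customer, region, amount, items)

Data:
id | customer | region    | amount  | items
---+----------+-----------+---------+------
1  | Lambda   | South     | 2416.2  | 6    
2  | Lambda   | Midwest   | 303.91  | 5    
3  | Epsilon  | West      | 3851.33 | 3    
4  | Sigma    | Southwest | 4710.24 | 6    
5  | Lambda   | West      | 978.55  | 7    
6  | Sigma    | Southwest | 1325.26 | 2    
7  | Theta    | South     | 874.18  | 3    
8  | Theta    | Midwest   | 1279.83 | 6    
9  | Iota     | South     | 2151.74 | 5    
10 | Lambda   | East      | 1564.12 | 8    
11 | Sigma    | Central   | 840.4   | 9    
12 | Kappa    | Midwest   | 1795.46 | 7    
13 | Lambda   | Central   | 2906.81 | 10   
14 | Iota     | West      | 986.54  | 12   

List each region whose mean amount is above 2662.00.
SELECT region, AVG(amount)
FROM orders
GROUP BY region
HAVING AVG(amount) > 2662.00

Result:
  Southwest: avg=3017.75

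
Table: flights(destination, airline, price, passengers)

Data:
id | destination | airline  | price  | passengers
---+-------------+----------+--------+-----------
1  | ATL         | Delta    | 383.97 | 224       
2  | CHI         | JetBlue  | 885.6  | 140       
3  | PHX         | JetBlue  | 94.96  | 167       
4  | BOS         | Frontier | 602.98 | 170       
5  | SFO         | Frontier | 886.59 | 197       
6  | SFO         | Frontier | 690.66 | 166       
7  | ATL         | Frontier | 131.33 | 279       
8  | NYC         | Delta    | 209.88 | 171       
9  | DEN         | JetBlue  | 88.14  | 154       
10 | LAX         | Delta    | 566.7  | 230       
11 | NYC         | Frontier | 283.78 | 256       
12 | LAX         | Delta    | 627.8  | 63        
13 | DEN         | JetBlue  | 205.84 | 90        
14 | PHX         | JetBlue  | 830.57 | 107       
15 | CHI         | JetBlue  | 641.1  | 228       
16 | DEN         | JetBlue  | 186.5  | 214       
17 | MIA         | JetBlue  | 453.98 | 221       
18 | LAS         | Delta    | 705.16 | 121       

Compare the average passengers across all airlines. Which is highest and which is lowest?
SELECT airline, AVG(passengers)
FROM flights
GROUP BY airline
ORDER BY AVG(passengers)

All groups:
  Delta: 161.80
  JetBlue: 165.13
  Frontier: 213.60

Highest: Frontier (213.60)
Lowest: Delta (161.80)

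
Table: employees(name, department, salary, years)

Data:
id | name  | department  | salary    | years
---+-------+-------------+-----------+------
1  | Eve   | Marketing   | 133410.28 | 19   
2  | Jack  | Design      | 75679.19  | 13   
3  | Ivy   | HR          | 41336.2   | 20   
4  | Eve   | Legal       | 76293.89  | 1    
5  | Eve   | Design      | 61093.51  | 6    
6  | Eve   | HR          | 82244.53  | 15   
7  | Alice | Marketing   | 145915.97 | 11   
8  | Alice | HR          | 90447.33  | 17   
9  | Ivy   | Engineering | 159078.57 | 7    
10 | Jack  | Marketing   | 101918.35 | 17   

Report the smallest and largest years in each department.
SELECT department, MIN(years), MAX(years)
FROM employees
GROUP BY department

Result:
  Design: min=6, max=13
  Engineering: min=7, max=7
  HR: min=15, max=20
  Legal: min=1, max=1
  Marketing: min=11, max=19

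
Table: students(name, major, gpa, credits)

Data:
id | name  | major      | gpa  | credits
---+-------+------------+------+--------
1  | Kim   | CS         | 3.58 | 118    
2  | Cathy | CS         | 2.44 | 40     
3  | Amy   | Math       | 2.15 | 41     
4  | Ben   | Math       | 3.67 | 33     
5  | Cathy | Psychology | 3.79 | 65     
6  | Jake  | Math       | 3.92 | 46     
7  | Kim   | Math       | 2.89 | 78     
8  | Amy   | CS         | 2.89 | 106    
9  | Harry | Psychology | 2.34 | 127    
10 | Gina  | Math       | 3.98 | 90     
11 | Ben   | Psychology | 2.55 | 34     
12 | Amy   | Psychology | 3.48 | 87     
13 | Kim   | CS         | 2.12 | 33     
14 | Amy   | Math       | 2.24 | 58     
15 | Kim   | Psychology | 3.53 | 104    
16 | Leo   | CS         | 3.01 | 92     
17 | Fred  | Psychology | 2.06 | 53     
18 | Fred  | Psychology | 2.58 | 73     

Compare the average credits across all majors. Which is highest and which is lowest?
SELECT major, AVG(credits)
FROM students
GROUP BY major
ORDER BY AVG(credits)

All groups:
  Math: 57.67
  Psychology: 77.57
  CS: 77.80

Highest: CS (77.80)
Lowest: Math (57.67)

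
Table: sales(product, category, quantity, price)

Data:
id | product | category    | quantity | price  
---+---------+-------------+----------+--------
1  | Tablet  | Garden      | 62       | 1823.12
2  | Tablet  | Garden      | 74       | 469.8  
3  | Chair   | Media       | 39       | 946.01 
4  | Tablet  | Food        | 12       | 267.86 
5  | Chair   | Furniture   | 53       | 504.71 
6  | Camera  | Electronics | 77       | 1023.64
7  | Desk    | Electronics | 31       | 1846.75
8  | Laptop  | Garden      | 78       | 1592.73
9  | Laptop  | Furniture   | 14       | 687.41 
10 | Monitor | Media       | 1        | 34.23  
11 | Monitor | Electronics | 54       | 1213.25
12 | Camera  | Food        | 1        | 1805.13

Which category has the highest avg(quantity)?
SELECT category, AVG(quantity) as val
FROM sales
GROUP BY category
ORDER BY val DESC
LIMIT 1

Result: Garden with avg(quantity) = 71.33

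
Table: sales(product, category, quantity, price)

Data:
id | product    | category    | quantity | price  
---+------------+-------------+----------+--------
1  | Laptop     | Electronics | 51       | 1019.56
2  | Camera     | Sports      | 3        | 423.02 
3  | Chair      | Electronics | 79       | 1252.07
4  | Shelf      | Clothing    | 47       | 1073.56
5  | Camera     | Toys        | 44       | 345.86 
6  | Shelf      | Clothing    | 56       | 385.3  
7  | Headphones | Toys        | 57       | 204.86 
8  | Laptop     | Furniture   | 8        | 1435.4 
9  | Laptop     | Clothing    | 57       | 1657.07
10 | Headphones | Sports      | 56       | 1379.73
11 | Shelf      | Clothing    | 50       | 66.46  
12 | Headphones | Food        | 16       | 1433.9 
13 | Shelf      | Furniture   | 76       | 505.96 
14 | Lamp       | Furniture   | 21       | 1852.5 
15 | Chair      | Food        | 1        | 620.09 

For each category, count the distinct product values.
SELECT category, COUNT(DISTINCT product)
FROM sales
GROUP BY category

Result:
  Clothing: 2 distinct
  Electronics: 2 distinct
  Food: 2 distinct
  Furniture: 3 distinct
  Sports: 2 distinct
  Toys: 2 distinct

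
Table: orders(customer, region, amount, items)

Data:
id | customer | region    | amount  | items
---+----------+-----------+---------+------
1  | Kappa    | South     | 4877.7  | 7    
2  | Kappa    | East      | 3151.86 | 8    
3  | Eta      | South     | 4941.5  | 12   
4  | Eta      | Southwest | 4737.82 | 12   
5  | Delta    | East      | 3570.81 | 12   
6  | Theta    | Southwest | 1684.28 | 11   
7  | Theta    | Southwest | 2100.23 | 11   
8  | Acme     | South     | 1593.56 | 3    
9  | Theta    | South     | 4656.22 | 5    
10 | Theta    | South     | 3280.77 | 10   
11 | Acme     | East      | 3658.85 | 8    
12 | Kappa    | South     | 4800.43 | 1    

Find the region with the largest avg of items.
SELECT region, AVG(items) as val
FROM orders
GROUP BY region
ORDER BY val DESC
LIMIT 1

Result: Southwest with avg(items) = 11.33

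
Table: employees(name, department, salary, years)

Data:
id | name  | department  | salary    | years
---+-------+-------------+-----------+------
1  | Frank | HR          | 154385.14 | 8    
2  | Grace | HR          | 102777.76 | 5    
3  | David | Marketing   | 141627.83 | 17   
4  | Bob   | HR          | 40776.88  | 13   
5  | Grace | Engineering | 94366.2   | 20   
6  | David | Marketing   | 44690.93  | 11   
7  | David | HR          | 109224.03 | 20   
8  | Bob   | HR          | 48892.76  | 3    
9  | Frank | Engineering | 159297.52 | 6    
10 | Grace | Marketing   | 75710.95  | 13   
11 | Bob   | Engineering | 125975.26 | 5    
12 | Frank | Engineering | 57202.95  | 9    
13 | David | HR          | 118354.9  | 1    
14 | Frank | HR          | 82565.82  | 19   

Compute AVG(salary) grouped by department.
SELECT department, AVG(salary) as result
FROM employees
GROUP BY department

Result:
  Engineering: 109210.48
  HR: 93853.90
  Marketing: 87343.24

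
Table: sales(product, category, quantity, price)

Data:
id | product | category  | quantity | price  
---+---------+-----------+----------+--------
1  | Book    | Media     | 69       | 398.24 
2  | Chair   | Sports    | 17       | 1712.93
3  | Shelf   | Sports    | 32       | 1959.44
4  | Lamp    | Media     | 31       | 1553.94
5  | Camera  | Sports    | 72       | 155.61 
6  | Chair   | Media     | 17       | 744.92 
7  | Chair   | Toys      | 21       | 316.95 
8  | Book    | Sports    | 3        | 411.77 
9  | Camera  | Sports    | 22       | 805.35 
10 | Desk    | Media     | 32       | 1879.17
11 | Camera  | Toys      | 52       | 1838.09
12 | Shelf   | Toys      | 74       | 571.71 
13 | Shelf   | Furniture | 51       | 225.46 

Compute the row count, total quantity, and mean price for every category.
SELECT category,
       COUNT(*) as cnt,
       SUM(quantity) as total_quantity,
       AVG(price) as avg_price
FROM sales
GROUP BY category

Result:
  Furniture: 1 records, 51 total quantity, 225.46 avg price
  Media: 4 records, 149 total quantity, 1144.07 avg price
  Sports: 5 records, 146 total quantity, 1009.02 avg price
  Toys: 3 records, 147 total quantity, 908.92 avg price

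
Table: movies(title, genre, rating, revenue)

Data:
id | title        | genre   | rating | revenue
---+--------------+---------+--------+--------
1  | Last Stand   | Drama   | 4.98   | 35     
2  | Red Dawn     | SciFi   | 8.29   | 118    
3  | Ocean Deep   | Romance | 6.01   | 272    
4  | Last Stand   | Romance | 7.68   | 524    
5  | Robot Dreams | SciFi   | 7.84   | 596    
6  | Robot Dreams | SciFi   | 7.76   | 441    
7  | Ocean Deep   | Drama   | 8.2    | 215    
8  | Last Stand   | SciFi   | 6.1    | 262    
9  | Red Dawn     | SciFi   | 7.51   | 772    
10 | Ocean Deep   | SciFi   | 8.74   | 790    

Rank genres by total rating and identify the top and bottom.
SELECT genre, SUM(rating)
FROM movies
GROUP BY genre
ORDER BY SUM(rating)

All groups:
  Drama: 13.18
  Romance: 13.69
  SciFi: 46.24

Highest: SciFi (46.24)
Lowest: Drama (13.18)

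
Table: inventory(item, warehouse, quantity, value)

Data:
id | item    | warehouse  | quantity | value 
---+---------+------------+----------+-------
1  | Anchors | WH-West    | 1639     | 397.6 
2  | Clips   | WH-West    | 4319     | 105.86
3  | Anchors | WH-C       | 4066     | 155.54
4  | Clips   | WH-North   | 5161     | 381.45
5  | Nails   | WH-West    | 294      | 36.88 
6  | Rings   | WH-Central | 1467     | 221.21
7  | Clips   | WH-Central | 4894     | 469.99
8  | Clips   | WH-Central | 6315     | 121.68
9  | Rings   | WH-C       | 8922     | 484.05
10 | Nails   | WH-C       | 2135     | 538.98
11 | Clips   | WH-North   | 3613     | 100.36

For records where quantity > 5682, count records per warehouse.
SELECT warehouse, COUNT(*)
FROM inventory
WHERE quantity > 5682
GROUP BY warehouse

Note: WHERE filters rows before grouping.

Result:
  WH-C: 1
  WH-Central: 1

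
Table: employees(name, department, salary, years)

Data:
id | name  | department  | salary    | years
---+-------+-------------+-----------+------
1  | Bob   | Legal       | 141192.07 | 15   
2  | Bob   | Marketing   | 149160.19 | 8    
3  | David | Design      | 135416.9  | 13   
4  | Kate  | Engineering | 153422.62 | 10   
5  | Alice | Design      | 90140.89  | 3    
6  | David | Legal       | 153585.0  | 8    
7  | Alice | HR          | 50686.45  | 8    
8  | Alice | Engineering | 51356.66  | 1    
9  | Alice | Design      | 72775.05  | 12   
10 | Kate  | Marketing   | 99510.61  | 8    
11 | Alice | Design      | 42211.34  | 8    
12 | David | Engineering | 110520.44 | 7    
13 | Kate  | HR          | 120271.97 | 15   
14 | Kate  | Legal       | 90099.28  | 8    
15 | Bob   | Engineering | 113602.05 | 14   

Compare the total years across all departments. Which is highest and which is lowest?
SELECT department, SUM(years)
FROM employees
GROUP BY department
ORDER BY SUM(years)

All groups:
  Marketing: 16
  HR: 23
  Legal: 31
  Engineering: 32
  Design: 36

Highest: Design (36)
Lowest: Marketing (16)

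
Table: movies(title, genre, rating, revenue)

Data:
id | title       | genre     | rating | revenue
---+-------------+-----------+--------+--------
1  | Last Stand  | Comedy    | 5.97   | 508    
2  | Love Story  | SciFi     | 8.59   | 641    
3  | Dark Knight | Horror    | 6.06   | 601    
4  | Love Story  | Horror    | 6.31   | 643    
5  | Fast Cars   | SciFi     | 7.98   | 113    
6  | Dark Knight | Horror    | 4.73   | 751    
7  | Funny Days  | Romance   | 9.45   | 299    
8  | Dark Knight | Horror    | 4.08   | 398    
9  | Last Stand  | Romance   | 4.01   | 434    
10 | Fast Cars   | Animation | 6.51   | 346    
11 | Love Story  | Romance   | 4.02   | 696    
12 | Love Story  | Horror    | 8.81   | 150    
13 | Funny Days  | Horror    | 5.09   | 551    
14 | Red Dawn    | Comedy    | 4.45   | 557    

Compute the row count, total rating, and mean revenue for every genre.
SELECT genre,
       COUNT(*) as cnt,
       SUM(rating) as total_rating,
       AVG(revenue) as avg_revenue
FROM movies
GROUP BY genre

Result:
  Animation: 1 records, 6.51 total rating, 346.00 avg revenue
  Comedy: 2 records, 10.42 total rating, 532.50 avg revenue
  Horror: 6 records, 35.08 total rating, 515.67 avg revenue
  Romance: 3 records, 17.48 total rating, 476.33 avg revenue
  SciFi: 2 records, 16.57 total rating, 377.00 avg revenue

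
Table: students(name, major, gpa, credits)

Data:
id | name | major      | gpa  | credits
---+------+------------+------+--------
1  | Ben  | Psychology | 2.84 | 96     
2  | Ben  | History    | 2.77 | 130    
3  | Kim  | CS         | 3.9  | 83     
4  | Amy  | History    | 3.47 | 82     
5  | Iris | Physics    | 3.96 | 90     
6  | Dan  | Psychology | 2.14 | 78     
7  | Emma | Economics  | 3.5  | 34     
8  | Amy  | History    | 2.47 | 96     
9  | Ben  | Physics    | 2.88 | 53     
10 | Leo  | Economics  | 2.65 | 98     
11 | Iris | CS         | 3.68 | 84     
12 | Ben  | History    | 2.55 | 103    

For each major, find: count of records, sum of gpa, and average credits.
SELECT major,
       COUNT(*) as cnt,
       SUM(gpa) as total_gpa,
       AVG(credits) as avg_credits
FROM students
GROUP BY major

Result:
  CS: 2 records, 7.58 total gpa, 83.50 avg credits
  Economics: 2 records, 6.15 total gpa, 66.00 avg credits
  History: 4 records, 11.26 total gpa, 102.75 avg credits
  Physics: 2 records, 6.84 total gpa, 71.50 avg credits
  Psychology: 2 records, 4.98 total gpa, 87.00 avg credits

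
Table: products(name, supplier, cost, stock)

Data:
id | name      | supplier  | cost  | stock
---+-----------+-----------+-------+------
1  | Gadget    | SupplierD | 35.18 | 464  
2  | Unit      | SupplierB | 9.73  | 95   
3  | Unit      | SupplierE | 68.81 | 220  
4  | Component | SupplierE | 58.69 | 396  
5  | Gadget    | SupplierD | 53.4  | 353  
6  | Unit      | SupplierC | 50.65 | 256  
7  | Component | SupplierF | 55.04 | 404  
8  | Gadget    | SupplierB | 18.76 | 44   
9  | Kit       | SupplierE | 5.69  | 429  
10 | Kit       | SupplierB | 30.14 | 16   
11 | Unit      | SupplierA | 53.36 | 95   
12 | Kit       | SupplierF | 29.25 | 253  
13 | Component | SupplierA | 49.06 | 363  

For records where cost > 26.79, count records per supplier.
SELECT supplier, COUNT(*)
FROM products
WHERE cost > 26.79
GROUP BY supplier

Note: WHERE filters rows before grouping.

Result:
  SupplierA: 2
  SupplierB: 1
  SupplierC: 1
  SupplierD: 2
  SupplierE: 2
  SupplierF: 2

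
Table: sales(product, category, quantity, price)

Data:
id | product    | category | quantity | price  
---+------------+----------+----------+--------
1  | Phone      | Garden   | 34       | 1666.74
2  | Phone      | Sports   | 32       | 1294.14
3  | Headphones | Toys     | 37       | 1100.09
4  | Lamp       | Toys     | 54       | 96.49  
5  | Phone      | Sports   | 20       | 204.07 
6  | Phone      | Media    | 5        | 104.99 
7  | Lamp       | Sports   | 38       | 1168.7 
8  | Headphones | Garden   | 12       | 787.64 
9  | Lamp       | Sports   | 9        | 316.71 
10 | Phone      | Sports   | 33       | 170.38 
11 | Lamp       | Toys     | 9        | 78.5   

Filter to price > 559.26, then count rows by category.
SELECT category, COUNT(*)
FROM sales
WHERE price > 559.26
GROUP BY category

Note: WHERE filters rows before grouping.

Result:
  Garden: 2
  Sports: 2
  Toys: 1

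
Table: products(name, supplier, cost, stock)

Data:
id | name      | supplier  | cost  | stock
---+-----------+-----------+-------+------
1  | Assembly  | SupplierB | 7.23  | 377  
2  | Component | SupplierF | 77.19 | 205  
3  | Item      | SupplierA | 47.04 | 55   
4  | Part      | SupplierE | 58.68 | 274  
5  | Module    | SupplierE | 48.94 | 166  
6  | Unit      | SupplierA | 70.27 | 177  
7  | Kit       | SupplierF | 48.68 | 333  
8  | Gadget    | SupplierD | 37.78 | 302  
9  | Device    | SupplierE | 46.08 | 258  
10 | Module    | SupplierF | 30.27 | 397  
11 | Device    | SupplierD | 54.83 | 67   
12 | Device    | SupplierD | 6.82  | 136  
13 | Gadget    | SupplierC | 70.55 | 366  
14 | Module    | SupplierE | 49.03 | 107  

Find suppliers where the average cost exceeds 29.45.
SELECT supplier, AVG(cost)
FROM products
GROUP BY supplier
HAVING AVG(cost) > 29.45

Result:
  SupplierA: avg=58.66
  SupplierC: avg=70.55
  SupplierD: avg=33.14
  SupplierE: avg=50.68
  SupplierF: avg=52.05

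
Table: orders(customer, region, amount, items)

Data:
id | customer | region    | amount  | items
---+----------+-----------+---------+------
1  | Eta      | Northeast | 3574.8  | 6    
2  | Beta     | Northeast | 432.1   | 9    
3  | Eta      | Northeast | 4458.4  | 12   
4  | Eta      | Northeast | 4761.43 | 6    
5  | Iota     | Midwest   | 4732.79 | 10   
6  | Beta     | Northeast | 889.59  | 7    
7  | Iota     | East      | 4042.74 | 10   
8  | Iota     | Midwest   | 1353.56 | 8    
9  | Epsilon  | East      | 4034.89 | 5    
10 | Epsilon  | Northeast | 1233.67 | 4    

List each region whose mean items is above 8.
SELECT region, AVG(items)
FROM orders
GROUP BY region
HAVING AVG(items) > 8

Result:
  Midwest: avg=9.00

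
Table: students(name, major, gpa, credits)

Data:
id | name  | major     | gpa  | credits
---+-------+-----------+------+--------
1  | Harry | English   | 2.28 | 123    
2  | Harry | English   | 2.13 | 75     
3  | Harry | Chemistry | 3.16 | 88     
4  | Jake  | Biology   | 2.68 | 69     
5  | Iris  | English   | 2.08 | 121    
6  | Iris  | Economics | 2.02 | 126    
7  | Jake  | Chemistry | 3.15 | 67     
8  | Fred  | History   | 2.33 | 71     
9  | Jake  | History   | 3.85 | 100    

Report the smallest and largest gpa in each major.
SELECT major, MIN(gpa), MAX(gpa)
FROM students
GROUP BY major

Result:
  Biology: min=2.68, max=2.68
  Chemistry: min=3.15, max=3.16
  Economics: min=2.02, max=2.02
  English: min=2.08, max=2.28
  History: min=2.33, max=3.85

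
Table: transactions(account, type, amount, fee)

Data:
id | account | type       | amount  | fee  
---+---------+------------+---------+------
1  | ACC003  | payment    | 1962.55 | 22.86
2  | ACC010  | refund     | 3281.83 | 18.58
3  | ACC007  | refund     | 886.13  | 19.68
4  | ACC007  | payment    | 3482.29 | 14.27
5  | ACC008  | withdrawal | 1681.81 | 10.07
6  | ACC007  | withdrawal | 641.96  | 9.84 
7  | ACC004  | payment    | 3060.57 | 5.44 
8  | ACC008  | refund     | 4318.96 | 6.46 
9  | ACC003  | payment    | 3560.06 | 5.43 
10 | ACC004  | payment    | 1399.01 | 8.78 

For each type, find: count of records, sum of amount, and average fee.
SELECT type,
       COUNT(*) as cnt,
       SUM(amount) as total_amount,
       AVG(fee) as avg_fee
FROM transactions
GROUP BY type

Result:
  payment: 5 records, 13464.48 total amount, 11.36 avg fee
  refund: 3 records, 8486.92 total amount, 14.91 avg fee
  withdrawal: 2 records, 2323.77 total amount, 9.96 avg fee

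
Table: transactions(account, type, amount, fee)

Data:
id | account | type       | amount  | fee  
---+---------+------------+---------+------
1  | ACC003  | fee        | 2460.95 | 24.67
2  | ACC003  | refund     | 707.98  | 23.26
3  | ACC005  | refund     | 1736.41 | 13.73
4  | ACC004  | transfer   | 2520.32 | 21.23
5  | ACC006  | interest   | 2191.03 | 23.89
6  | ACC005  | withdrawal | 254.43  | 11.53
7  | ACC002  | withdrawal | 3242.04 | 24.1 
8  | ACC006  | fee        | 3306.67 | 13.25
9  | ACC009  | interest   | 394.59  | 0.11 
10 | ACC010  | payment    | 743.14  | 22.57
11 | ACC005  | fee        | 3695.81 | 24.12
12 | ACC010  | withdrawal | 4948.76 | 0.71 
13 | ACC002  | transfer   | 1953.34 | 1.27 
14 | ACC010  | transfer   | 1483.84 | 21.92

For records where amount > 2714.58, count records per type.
SELECT type, COUNT(*)
FROM transactions
WHERE amount > 2714.58
GROUP BY type

Note: WHERE filters rows before grouping.

Result:
  fee: 2
  withdrawal: 2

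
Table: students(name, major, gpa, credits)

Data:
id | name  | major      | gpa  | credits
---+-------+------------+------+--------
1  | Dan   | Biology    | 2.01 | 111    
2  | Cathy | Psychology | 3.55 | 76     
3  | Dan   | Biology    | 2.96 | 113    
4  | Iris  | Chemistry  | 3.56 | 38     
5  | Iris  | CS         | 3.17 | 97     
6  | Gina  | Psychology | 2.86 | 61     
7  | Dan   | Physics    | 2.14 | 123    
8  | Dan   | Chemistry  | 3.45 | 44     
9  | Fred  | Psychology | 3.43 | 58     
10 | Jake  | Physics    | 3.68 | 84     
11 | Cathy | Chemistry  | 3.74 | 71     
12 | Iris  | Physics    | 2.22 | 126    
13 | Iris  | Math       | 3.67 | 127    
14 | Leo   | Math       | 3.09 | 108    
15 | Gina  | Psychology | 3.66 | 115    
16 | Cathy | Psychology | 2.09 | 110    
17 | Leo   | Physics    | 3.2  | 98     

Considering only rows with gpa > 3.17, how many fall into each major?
SELECT major, COUNT(*)
FROM students
WHERE gpa > 3.17
GROUP BY major

Note: WHERE filters rows before grouping.

Result:
  Chemistry: 3
  Math: 1
  Physics: 2
  Psychology: 3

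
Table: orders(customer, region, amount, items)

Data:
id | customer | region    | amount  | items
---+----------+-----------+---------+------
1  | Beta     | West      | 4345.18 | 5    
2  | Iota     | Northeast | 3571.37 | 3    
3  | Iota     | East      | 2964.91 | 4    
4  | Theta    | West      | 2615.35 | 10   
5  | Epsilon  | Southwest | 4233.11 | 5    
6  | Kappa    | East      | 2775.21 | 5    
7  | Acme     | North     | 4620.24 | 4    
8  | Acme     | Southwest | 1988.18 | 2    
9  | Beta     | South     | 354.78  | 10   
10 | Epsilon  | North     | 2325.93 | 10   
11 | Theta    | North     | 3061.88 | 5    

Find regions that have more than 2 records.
SELECT region, COUNT(*) as cnt
FROM orders
GROUP BY region
HAVING COUNT(*) > 2

Result:
  North: 3

Note: HAVING filters groups after aggregation, WHERE filters rows before.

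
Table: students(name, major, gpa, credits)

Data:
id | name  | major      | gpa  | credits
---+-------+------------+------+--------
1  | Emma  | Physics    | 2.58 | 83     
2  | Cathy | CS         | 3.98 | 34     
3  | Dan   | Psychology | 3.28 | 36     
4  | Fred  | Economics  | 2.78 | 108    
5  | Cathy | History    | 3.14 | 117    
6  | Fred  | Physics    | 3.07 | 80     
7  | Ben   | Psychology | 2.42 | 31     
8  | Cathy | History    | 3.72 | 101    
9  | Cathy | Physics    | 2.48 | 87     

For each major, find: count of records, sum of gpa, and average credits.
SELECT major,
       COUNT(*) as cnt,
       SUM(gpa) as total_gpa,
       AVG(credits) as avg_credits
FROM students
GROUP BY major

Result:
  CS: 1 records, 3.98 total gpa, 34.00 avg credits
  Economics: 1 records, 2.78 total gpa, 108.00 avg credits
  History: 2 records, 6.86 total gpa, 109.00 avg credits
  Physics: 3 records, 8.13 total gpa, 83.33 avg credits
  Psychology: 2 records, 5.70 total gpa, 33.50 avg credits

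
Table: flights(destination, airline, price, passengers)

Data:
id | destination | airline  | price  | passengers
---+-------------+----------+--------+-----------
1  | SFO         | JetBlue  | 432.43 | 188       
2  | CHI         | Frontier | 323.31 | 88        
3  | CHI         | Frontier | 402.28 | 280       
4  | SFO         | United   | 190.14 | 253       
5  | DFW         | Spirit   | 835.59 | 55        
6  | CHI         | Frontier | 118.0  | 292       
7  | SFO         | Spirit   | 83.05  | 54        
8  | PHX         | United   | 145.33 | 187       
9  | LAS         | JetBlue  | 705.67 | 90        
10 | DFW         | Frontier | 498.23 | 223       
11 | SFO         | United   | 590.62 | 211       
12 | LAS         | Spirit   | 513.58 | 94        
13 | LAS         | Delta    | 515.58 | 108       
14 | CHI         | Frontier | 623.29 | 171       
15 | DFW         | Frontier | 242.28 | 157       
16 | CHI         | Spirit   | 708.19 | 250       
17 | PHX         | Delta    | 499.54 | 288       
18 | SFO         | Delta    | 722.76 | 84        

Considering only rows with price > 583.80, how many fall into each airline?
SELECT airline, COUNT(*)
FROM flights
WHERE price > 583.80
GROUP BY airline

Note: WHERE filters rows before grouping.

Result:
  Delta: 1
  Frontier: 1
  JetBlue: 1
  Spirit: 2
  United: 1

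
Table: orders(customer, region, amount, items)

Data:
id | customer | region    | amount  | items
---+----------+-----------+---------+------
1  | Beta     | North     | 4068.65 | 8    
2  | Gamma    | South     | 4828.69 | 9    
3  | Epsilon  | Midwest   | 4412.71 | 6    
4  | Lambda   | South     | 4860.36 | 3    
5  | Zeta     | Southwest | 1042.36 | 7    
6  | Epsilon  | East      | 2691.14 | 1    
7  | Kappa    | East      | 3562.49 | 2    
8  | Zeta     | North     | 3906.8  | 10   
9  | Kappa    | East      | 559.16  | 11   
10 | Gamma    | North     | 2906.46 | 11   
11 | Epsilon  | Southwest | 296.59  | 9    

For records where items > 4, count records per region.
SELECT region, COUNT(*)
FROM orders
WHERE items > 4
GROUP BY region

Note: WHERE filters rows before grouping.

Result:
  East: 1
  Midwest: 1
  North: 3
  South: 1
  Southwest: 2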